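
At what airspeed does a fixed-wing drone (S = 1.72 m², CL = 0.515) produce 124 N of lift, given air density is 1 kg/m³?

v = 16.7 m/s

L = ½ρv²S·CL ⇒ v = √(2L/(ρ·S·CL))
v = √(2 × 124 / (1 × 1.72 × 0.515)) = √280 = 16.7 m/s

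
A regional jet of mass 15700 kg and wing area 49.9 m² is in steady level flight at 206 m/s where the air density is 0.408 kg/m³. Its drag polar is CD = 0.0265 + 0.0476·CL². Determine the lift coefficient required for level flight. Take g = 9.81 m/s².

CL = 0.357

Level flight ⇒ L = W = m·g = 15700 × 9.81 = 1.5402×10^5 N.
q = ½ρv² = ½ × 0.408 × 206² = 8657 Pa.
CL = W/(q·S) = 1.5402×10^5 / (8657 × 49.9) = 0.3565.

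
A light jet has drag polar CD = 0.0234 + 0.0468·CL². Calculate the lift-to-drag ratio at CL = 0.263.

L/D = 9.87

CD = 0.0234 + 0.0468 × 0.263² = 0.02664
L/D = CL/CD = 0.263 / 0.02664 = 9.87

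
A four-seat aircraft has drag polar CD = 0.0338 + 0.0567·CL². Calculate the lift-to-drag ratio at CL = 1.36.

CD = 0.0338 + 0.0567 × 1.36² = 0.1387
L/D = CL/CD = 1.36 / 0.1387 = 9.81

L/D = 9.81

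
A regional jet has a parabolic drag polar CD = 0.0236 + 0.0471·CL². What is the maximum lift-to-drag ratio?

(L/D)max = 15

For CD = CD0 + K·CL², (L/D)max occurs at CL* = √(CD0/K) and equals 1/(2√(K·CD0)).
(L/D)max = 1/(2√(0.0471 × 0.0236)) = 1/(2 × 0.03334) = 15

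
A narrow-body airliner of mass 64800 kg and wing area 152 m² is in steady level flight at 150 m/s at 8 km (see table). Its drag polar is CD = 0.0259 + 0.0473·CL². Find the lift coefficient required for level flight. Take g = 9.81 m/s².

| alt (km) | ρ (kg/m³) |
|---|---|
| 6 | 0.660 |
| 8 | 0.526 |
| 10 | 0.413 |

CL = 0.707

At 8 km, from the table: ρ = 0.526 kg/m³.
In steady level flight, lift balances weight: W = mg = 64800 × 9.81 = 6.3569×10^5 N.
q = ½ρv² = ½ × 0.526 × 150² = 5918 Pa.
CL = 2W/(ρv²S) = 2×6.3569×10^5/(0.526×150²×152) = 0.7067.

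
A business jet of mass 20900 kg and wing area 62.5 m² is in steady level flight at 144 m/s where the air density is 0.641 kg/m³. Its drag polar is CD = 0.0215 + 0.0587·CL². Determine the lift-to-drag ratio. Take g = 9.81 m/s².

In steady level flight, lift balances weight: W = mg = 20900 × 9.81 = 2.0503×10^5 N.
Dynamic pressure q = 0.5 × 0.641 × 144² = 6646 Pa.
CL = 2W/(ρv²S) = 2×2.0503×10^5/(0.641×144²×62.5) = 0.4936.
CD = 0.0215 + 0.0587 × 0.4936² = 0.0358.
L/D = CL/CD = 0.4936 / 0.0358 = 13.8

L/D = 13.8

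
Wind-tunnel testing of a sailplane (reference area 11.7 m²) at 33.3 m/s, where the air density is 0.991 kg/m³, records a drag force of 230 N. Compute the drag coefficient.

CD = 0.0358

From D = ½ρv²S·CD, rearranging gives CD = 2D/(ρv²S).
CD = 2 × 230 / (0.991 × 33.3² × 11.7) = 0.0358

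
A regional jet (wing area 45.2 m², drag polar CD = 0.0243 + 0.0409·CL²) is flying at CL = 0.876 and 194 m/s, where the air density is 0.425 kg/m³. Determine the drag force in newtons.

CD = 0.0243 + 0.0409 × 0.876² = 0.05569
D = ½ρv²S·CD = ½ × 0.425 × 194² × 45.2 × 0.05569 = 20100 N

D = 20100 N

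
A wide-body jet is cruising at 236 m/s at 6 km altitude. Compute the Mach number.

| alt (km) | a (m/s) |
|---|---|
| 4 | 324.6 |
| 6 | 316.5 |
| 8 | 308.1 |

At 6 km, from the table: a = 316.5 m/s.
M = v/a = 236 / 316.5 = 0.746

M = 0.746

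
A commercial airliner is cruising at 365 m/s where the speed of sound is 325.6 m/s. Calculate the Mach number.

M = v/a = 365 / 325.6 = 1.12

M = 1.12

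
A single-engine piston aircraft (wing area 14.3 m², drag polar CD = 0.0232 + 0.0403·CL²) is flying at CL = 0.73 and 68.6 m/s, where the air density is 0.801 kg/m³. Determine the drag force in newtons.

CD = 0.0232 + 0.0403 × 0.73² = 0.04468
D = ½ρv²S·CD = ½ × 0.801 × 68.6² × 14.3 × 0.04468 = 1200 N

D = 1200 N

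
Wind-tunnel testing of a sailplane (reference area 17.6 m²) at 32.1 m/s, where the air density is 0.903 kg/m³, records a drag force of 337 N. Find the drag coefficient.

From D = ½ρv²S·CD, rearranging gives CD = 2D/(ρv²S).
CD = 2 × 337 / (0.903 × 32.1² × 17.6) = 0.0412

CD = 0.0412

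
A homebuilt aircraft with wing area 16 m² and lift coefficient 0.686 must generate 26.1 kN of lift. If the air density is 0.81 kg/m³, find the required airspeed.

L = ½ρv²S·CL ⇒ v = √(2L/(ρ·S·CL))
v = √(2 × 26100 / (0.81 × 16 × 0.686)) = √5871 = 76.6 m/s

v = 76.6 m/s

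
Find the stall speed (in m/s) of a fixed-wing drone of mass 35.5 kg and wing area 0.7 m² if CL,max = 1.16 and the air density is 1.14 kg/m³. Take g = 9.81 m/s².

V_stall = 27.4 m/s

Weight W = mg = 35.5 × 9.81 = 348.3 N.
V_stall = √(2W/(ρ·S·CL,max)) = √(2 × 348.3 / (1.14 × 0.7 × 1.16))
V_stall = √752.4 = 27.4 m/s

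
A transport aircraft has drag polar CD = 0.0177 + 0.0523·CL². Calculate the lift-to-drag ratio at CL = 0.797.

L/D = 15.7

CD = 0.0177 + 0.0523 × 0.797² = 0.05092
L/D = CL/CD = 0.797 / 0.05092 = 15.7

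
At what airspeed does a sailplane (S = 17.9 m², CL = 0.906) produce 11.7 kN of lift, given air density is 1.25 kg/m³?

v = 34 m/s

L = ½ρv²S·CL ⇒ v = √(2L/(ρ·S·CL))
v = √(2 × 11700 / (1.25 × 17.9 × 0.906)) = √1154 = 34 m/s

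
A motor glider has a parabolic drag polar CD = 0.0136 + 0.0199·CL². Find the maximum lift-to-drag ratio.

For CD = CD0 + K·CL², (L/D)max occurs at CL* = √(CD0/K) and equals 1/(2√(K·CD0)).
(L/D)max = 1/(2√(0.0199 × 0.0136)) = 1/(2 × 0.01645) = 30.4

(L/D)max = 30.4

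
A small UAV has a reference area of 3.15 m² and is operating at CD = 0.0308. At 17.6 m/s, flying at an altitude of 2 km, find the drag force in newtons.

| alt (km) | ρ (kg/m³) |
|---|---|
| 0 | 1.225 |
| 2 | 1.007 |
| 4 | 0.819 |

D = 15.1 N

At 2 km, from the table: ρ = 1.007 kg/m³.
Dynamic pressure q = ½ρv² = ½ × 1.007 × 17.6² = 156 Pa.
D = q·S·CD = 156 × 3.15 × 0.0308 = 15.1 N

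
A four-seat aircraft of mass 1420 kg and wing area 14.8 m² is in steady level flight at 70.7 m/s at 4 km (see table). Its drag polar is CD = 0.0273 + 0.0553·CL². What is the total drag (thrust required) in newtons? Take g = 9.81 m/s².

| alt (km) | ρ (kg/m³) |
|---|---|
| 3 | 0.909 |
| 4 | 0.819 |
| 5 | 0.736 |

At 4 km, from the table: ρ = 0.819 kg/m³.
In steady level flight, lift balances weight: W = mg = 1420 × 9.81 = 13930 N.
Dynamic pressure q = 0.5 × 0.819 × 70.7² = 2047 Pa.
Required CL = L/(qS) = 13930/(2047·14.8) = 0.4598.
CD = 0.0273 + 0.0553 × 0.4598² = 0.03899.
D = q·S·CD = 2047 × 14.8 × 0.03899 = 1181 N

D = 1180 N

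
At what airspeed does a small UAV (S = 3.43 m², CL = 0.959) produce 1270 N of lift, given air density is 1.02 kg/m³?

L = ½ρv²S·CL ⇒ v = √(2L/(ρ·S·CL))
v = √(2 × 1270 / (1.02 × 3.43 × 0.959)) = √757 = 27.5 m/s

v = 27.5 m/s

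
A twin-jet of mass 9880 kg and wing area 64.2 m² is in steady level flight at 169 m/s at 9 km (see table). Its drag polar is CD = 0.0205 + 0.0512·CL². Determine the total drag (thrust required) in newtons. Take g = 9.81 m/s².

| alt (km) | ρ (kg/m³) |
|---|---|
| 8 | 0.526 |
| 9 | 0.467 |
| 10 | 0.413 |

At 9 km, from the table: ρ = 0.467 kg/m³.
Level flight ⇒ L = W = m·g = 9880 × 9.81 = 96923 N.
Dynamic pressure q = 0.5 × 0.467 × 169² = 6669 Pa.
CL = W/(q·S) = 96923 / (6669 × 64.2) = 0.2264.
CD = 0.0205 + 0.0512 × 0.2264² = 0.02312.
D = q·S·CD = 6669 × 64.2 × 0.02312 = 9900 N

D = 9900 N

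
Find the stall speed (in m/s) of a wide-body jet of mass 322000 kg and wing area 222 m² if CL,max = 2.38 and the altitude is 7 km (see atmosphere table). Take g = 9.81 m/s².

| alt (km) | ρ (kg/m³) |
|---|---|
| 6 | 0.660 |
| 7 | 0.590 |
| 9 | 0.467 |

V_stall = 142 m/s

At 7 km, from the table: ρ = 0.590 kg/m³.
Stall occurs when L = W at CL,max. W = mg = 322000 × 9.81 = 3.159×10^6 N.
From L = ½ρV²S·CL,max = W: V_stall = √(2W/(ρSCL,max)) = √(2·3.159×10^6/(0.59·222·2.38))
V_stall = √20270 = 142 m/s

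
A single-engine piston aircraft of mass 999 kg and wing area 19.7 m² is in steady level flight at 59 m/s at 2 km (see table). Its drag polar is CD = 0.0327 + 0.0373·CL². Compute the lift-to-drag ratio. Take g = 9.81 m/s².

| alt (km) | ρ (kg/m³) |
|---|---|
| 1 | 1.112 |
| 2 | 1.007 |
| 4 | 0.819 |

At 2 km, from the table: ρ = 1.007 kg/m³.
Level flight ⇒ L = W = m·g = 999 × 9.81 = 9800.2 N.
q = ½ρv² = ½ × 1.007 × 59² = 1753 Pa.
CL = W/(q·S) = 9800.2 / (1753 × 19.7) = 0.2838.
CD = 0.0327 + 0.0373 × 0.2838² = 0.0357.
L/D = CL/CD = 0.2838 / 0.0357 = 7.95

L/D = 7.95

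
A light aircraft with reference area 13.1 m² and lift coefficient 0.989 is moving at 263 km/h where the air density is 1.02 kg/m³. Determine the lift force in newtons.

L = 35300 N

Convert speed: v = 263 km/h ÷ 3.6 = 73.06 m/s.
Dynamic pressure q = ½ρv² = ½ × 1.02 × 73.06² = 2722 Pa.
L = q·S·CL = 2722 × 13.1 × 0.989 = 35300 N ≈ 35.3 kN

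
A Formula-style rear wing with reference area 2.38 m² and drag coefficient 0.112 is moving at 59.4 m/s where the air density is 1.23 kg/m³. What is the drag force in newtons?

D = 578 N

Dynamic pressure q = ½ρv² = ½ × 1.23 × 59.4² = 2170 Pa.
D = q·S·CD = 2170 × 2.38 × 0.112 = 578 N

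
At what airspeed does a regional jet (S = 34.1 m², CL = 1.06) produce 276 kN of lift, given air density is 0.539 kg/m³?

L = ½ρv²S·CL ⇒ v = √(2L/(ρ·S·CL))
v = √(2 × 2.76×10^5 / (0.539 × 34.1 × 1.06)) = √28330 = 168 m/s

v = 168 m/s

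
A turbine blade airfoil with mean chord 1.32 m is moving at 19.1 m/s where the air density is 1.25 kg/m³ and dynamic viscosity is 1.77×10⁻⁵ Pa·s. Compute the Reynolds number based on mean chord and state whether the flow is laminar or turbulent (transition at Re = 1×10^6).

Re = ρ·v·c/μ = 1.25 × 19.1 × 1.32 / (1.77×10⁻⁵) = 1.78×10^6
Since 1.78×10^6 > 1×10^6, the flow is turbulent.

Re = 1.78×10^6 (turbulent)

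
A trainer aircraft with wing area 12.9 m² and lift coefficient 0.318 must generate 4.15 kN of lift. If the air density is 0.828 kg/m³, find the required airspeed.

v = 49.4 m/s

L = ½ρv²S·CL ⇒ v = √(2L/(ρ·S·CL))
v = √(2 × 4150 / (0.828 × 12.9 × 0.318)) = √2444 = 49.4 m/s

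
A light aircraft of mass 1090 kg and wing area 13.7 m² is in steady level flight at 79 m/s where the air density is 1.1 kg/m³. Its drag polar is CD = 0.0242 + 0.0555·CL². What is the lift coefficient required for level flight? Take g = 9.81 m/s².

Level flight ⇒ L = W = m·g = 1090 × 9.81 = 10693 N.
Dynamic pressure q = 0.5 × 1.1 × 79² = 3433 Pa.
CL = 2W/(ρv²S) = 2×10693/(1.1×79²×13.7) = 0.2274.

CL = 0.227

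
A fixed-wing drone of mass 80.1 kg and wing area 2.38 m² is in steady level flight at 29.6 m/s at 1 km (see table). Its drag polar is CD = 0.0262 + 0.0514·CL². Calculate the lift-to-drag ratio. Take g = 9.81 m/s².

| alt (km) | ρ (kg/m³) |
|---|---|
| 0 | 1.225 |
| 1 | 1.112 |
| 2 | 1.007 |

L/D = 13.6

At 1 km, from the table: ρ = 1.112 kg/m³.
Weight W = mg = 80.1 × 9.81 = 785.78 N; in level flight L = W.
Dynamic pressure q = 0.5 × 1.112 × 29.6² = 487.1 Pa.
CL = 2W/(ρv²S) = 2×785.78/(1.112×29.6²×2.38) = 0.6777.
CD = 0.0262 + 0.0514 × 0.6777² = 0.04981.
L/D = CL/CD = 0.6777 / 0.04981 = 13.6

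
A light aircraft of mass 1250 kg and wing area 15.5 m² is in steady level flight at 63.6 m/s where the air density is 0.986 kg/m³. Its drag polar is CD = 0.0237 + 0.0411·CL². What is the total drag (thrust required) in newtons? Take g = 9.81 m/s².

D = 932 N

In steady level flight, lift balances weight: W = mg = 1250 × 9.81 = 12262 N.
q = ½ρv² = ½ × 0.986 × 63.6² = 1994 Pa.
CL = 2W/(ρv²S) = 2×12262/(0.986×63.6²×15.5) = 0.3967.
CD = 0.0237 + 0.0411 × 0.3967² = 0.03017.
D = q·S·CD = 1994 × 15.5 × 0.03017 = 932.5 N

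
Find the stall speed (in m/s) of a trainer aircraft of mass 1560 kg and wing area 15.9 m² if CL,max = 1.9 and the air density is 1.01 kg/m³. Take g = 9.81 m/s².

At stall, lift equals weight: L = W = m·g = 1560 × 9.81 = 15300 N.
V_stall = √(2W/(ρ·S·CL,max)) = √(2 × 15300 / (1.01 × 15.9 × 1.9))
V_stall = √1003 = 31.7 m/s

V_stall = 31.7 m/s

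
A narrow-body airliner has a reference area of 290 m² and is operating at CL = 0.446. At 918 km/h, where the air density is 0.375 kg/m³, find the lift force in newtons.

Convert speed: v = 918 km/h ÷ 3.6 = 255 m/s.
Dynamic pressure q = ½ρv² = ½ × 0.375 × 255² = 12190 Pa.
L = q·S·CL = 12190 × 290 × 0.446 = 1.58×10^6 N ≈ 1580 kN

L = 1.58×10^6 N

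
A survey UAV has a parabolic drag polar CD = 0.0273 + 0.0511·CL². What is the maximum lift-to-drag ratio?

For CD = CD0 + K·CL², (L/D)max occurs at CL* = √(CD0/K) and equals 1/(2√(K·CD0)).
(L/D)max = 1/(2√(0.0511 × 0.0273)) = 1/(2 × 0.03735) = 13.4

(L/D)max = 13.4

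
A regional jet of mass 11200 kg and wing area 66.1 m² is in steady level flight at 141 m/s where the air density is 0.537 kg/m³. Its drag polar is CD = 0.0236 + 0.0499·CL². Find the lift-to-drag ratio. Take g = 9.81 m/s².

Level flight ⇒ L = W = m·g = 11200 × 9.81 = 1.0987×10^5 N.
q = ½ρv² = ½ × 0.537 × 141² = 5338 Pa.
CL = W/(q·S) = 1.0987×10^5 / (5338 × 66.1) = 0.3114.
CD = 0.0236 + 0.0499 × 0.3114² = 0.02844.
L/D = CL/CD = 0.3114 / 0.02844 = 10.9

L/D = 10.9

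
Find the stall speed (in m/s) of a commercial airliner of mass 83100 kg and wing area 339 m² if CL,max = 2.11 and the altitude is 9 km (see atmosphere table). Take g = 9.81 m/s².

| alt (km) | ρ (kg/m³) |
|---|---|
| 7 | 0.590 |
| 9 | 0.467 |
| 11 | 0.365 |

At 9 km, from the table: ρ = 0.467 kg/m³.
Stall occurs when L = W at CL,max. W = mg = 83100 × 9.81 = 8.152×10^5 N.
V_stall = √(2W/(ρ·S·CL,max)) = √(2 × 8.152×10^5 / (0.467 × 339 × 2.11))
V_stall = √4881 = 69.9 m/s

V_stall = 69.9 m/s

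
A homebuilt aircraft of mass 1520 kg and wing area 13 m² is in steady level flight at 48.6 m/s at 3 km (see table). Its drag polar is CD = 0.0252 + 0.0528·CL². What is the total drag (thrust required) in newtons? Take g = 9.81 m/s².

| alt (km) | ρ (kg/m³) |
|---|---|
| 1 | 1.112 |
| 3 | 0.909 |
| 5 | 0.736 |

D = 1190 N

At 3 km, from the table: ρ = 0.909 kg/m³.
Weight W = mg = 1520 × 9.81 = 14911 N; in level flight L = W.
q = ½ρv² = ½ × 0.909 × 48.6² = 1074 Pa.
Required CL = L/(qS) = 14911/(1074·13) = 1.068.
CD = 0.0252 + 0.0528 × 1.068² = 0.08548.
D = q·S·CD = 1074 × 13 × 0.08548 = 1193 N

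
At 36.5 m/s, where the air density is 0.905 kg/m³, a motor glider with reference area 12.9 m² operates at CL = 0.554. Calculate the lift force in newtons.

Dynamic pressure q = ½ρv² = ½ × 0.905 × 36.5² = 602.8 Pa.
L = q·S·CL = 602.8 × 12.9 × 0.554 = 4310 N

L = 4310 N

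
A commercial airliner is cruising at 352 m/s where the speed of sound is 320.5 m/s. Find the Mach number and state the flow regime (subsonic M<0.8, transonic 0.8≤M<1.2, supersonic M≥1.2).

M = 1.1 (transonic)

M = v/a = 352 / 320.5 = 1.1
M = 1.1 → transonic.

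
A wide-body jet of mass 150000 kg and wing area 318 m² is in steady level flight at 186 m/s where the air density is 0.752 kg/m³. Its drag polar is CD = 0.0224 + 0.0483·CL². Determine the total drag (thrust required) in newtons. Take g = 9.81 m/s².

Weight W = mg = 150000 × 9.81 = 1.4715×10^6 N; in level flight L = W.
q = ½ρv² = ½ × 0.752 × 186² = 13010 Pa.
CL = W/(q·S) = 1.4715×10^6 / (13010 × 318) = 0.3557.
CD = 0.0224 + 0.0483 × 0.3557² = 0.02851.
D = q·S·CD = 13010 × 318 × 0.02851 = 1.179×10^5 N

D = 1.18×10^5 N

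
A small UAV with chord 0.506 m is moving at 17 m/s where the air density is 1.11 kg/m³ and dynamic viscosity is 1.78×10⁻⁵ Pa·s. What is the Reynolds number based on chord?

Re = ρ·v·c/μ = 1.11 × 17 × 0.506 / (1.78×10⁻⁵) = 5.36×10^5

Re = 5.36×10^5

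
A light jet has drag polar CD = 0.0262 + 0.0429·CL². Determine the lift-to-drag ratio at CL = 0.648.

L/D = 14.7

CD = 0.0262 + 0.0429 × 0.648² = 0.04421
L/D = CL/CD = 0.648 / 0.04421 = 14.7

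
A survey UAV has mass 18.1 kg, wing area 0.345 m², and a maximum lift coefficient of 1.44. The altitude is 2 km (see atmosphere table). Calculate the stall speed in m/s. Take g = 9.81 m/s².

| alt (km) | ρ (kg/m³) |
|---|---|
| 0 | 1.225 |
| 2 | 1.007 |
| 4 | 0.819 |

At 2 km, from the table: ρ = 1.007 kg/m³.
Stall occurs when L = W at CL,max. W = mg = 18.1 × 9.81 = 177.6 N.
V_stall = √(2W/(ρ·S·CL,max)) = √(2 × 177.6 / (1.007 × 0.345 × 1.44))
V_stall = √709.8 = 26.6 m/s

V_stall = 26.6 m/s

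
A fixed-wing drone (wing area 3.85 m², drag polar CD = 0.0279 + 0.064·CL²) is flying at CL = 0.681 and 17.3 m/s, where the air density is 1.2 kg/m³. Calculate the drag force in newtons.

D = 39.8 N

CD = 0.0279 + 0.064 × 0.681² = 0.05758
D = ½ρv²S·CD = ½ × 1.2 × 17.3² × 3.85 × 0.05758 = 39.8 N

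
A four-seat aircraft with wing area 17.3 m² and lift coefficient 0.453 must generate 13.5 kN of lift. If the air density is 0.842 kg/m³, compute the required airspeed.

v = 64 m/s

L = ½ρv²S·CL ⇒ v = √(2L/(ρ·S·CL))
v = √(2 × 13500 / (0.842 × 17.3 × 0.453)) = √4092 = 64 m/s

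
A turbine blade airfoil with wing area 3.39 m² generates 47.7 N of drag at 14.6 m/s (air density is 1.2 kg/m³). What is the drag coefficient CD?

From D = ½ρv²S·CD, rearranging gives CD = 2D/(ρv²S).
CD = 2 × 47.7 / (1.2 × 14.6² × 3.39) = 0.11

CD = 0.11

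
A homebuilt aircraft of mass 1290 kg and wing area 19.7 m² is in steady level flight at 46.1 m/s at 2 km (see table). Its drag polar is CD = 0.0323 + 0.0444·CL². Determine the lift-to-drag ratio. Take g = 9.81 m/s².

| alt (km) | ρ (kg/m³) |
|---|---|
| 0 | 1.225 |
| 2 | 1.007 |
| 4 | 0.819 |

At 2 km, from the table: ρ = 1.007 kg/m³.
In steady level flight, lift balances weight: W = mg = 1290 × 9.81 = 12655 N.
q = ½ρv² = ½ × 1.007 × 46.1² = 1070 Pa.
CL = W/(q·S) = 12655 / (1070 × 19.7) = 0.6003.
CD = 0.0323 + 0.0444 × 0.6003² = 0.0483.
L/D = CL/CD = 0.6003 / 0.0483 = 12.4

L/D = 12.4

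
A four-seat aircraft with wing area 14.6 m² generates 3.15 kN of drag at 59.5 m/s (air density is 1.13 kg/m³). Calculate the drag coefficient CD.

From D = ½ρv²S·CD, rearranging gives CD = 2D/(ρv²S).
CD = 2 × 3150 / (1.13 × 59.5² × 14.6) = 0.108

CD = 0.108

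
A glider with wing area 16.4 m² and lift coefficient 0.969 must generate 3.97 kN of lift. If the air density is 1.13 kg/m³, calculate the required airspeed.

L = ½ρv²S·CL ⇒ v = √(2L/(ρ·S·CL))
v = √(2 × 3970 / (1.13 × 16.4 × 0.969)) = √442.2 = 21 m/s

v = 21 m/s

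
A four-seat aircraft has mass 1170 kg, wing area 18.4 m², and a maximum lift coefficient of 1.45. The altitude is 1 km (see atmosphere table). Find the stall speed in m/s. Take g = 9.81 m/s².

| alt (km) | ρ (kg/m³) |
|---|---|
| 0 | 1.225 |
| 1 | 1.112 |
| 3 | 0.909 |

V_stall = 27.8 m/s

At 1 km, from the table: ρ = 1.112 kg/m³.
Weight W = mg = 1170 × 9.81 = 11480 N.
V_stall = √(2W/(ρ·S·CL,max)) = √(2 × 11480 / (1.112 × 18.4 × 1.45))
V_stall = √773.7 = 27.8 m/s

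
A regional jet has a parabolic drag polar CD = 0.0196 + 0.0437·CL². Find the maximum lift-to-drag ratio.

(L/D)max = 17.1

For CD = CD0 + K·CL², (L/D)max occurs at CL* = √(CD0/K) and equals 1/(2√(K·CD0)).
(L/D)max = 1/(2√(0.0437 × 0.0196)) = 1/(2 × 0.02927) = 17.1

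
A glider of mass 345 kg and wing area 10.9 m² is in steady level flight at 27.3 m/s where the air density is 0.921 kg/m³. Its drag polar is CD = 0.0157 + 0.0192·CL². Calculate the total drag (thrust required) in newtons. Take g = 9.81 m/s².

D = 118 N

Level flight ⇒ L = W = m·g = 345 × 9.81 = 3384.5 N.
q = ½ρv² = ½ × 0.921 × 27.3² = 343.2 Pa.
Required CL = L/(qS) = 3384.5/(343.2·10.9) = 0.9047.
CD = 0.0157 + 0.0192 × 0.9047² = 0.03142.
D = q·S·CD = 343.2 × 10.9 × 0.03142 = 117.5 N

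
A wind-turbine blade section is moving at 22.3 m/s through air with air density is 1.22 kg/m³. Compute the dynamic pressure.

q = ½ρv² = ½ × 1.22 × 22.3² = 303 Pa

q = 303 Pa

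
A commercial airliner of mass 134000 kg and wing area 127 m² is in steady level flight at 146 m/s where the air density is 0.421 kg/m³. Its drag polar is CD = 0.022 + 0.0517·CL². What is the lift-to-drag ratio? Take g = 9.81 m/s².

L/D = 7.76

Level flight ⇒ L = W = m·g = 134000 × 9.81 = 1.3145×10^6 N.
Dynamic pressure q = 0.5 × 0.421 × 146² = 4487 Pa.
Required CL = L/(qS) = 1.3145×10^6/(4487·127) = 2.307.
CD = 0.022 + 0.0517 × 2.307² = 0.2971.
L/D = CL/CD = 2.307 / 0.2971 = 7.76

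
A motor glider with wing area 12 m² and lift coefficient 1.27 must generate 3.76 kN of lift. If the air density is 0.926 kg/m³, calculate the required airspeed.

v = 23.1 m/s

L = ½ρv²S·CL ⇒ v = √(2L/(ρ·S·CL))
v = √(2 × 3760 / (0.926 × 12 × 1.27)) = √532.9 = 23.1 m/s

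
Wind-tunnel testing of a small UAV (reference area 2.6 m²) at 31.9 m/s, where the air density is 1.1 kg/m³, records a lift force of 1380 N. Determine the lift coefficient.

CL = 0.948

From L = ½ρv²S·CL, rearranging gives CL = 2L/(ρv²S).
CL = 2 × 1380 / (1.1 × 31.9² × 2.6) = 0.948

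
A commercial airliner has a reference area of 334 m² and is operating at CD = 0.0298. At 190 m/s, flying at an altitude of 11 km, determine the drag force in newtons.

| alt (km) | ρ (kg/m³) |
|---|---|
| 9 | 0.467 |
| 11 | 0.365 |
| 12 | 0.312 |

At 11 km, from the table: ρ = 0.365 kg/m³.
D = ½ρv²S·CD = ½ × 0.365 × 190² × 334 × 0.0298 = 65600 N ≈ 65.6 kN

D = 65600 N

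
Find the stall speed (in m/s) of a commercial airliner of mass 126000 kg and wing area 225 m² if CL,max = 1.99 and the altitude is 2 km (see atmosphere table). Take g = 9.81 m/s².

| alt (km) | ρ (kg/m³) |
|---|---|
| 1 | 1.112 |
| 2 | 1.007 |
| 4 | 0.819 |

At 2 km, from the table: ρ = 1.007 kg/m³.
Weight W = mg = 126000 × 9.81 = 1.236×10^6 N.
V_stall = √(2W/(ρ·S·CL,max)) = √(2 × 1.236×10^6 / (1.007 × 225 × 1.99))
V_stall = √5483 = 74 m/s

V_stall = 74 m/s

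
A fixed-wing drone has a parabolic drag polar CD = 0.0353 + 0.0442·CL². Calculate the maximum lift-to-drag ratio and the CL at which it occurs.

For CD = CD0 + K·CL², (L/D)max occurs at CL* = √(CD0/K) and equals 1/(2√(K·CD0)).
(L/D)max = 1/(2√(0.0442 × 0.0353)) = 1/(2 × 0.0395) = 12.7
CL* = √(0.0353/0.0442) = 0.894

(L/D)max = 12.7, at CL = 0.894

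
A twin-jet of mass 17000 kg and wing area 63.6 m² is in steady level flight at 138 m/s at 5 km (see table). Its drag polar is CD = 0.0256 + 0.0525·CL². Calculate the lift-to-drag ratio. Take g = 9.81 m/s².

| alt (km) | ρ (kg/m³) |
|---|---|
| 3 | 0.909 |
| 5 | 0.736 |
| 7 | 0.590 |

L/D = 11.4

At 5 km, from the table: ρ = 0.736 kg/m³.
In steady level flight, lift balances weight: W = mg = 17000 × 9.81 = 1.6677×10^5 N.
Dynamic pressure q = 0.5 × 0.736 × 138² = 7008 Pa.
CL = 2W/(ρv²S) = 2×1.6677×10^5/(0.736×138²×63.6) = 0.3742.
CD = 0.0256 + 0.0525 × 0.3742² = 0.03295.
L/D = CL/CD = 0.3742 / 0.03295 = 11.4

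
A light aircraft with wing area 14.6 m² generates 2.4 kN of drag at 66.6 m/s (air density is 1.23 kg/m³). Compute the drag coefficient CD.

From D = ½ρv²S·CD, rearranging gives CD = 2D/(ρv²S).
CD = 2 × 2400 / (1.23 × 66.6² × 14.6) = 0.0603

CD = 0.0603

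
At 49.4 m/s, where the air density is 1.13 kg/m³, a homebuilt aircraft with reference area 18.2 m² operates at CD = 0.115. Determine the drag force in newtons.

Dynamic pressure q = ½ρv² = ½ × 1.13 × 49.4² = 1379 Pa.
D = q·S·CD = 1379 × 18.2 × 0.115 = 2890 N

D = 2890 N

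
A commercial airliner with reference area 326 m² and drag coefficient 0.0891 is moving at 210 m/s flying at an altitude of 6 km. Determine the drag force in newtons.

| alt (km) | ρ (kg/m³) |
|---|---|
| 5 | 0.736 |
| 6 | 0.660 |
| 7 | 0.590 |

At 6 km, from the table: ρ = 0.660 kg/m³.
Dynamic pressure q = ½ρv² = ½ × 0.66 × 210² = 14550 Pa.
D = q·S·CD = 14550 × 326 × 0.0891 = 4.23×10^5 N ≈ 423 kN

D = 4.23×10^5 N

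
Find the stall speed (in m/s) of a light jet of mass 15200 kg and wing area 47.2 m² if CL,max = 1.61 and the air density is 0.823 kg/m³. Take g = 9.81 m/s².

Weight W = mg = 15200 × 9.81 = 1.491×10^5 N.
V_stall = √(2W/(ρ·S·CL,max)) = √(2 × 1.491×10^5 / (0.823 × 47.2 × 1.61))
V_stall = √4768 = 69.1 m/s

V_stall = 69.1 m/s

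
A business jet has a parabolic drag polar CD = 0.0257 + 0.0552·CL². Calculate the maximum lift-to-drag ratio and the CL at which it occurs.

(L/D)max = 13.3, at CL = 0.682

For CD = CD0 + K·CL², (L/D)max occurs at CL* = √(CD0/K) and equals 1/(2√(K·CD0)).
(L/D)max = 1/(2√(0.0552 × 0.0257)) = 1/(2 × 0.03766) = 13.3
CL* = √(0.0257/0.0552) = 0.682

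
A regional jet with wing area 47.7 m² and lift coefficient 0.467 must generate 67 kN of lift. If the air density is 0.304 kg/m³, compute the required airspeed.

L = ½ρv²S·CL ⇒ v = √(2L/(ρ·S·CL))
v = √(2 × 67000 / (0.304 × 47.7 × 0.467)) = √19790 = 141 m/s

v = 141 m/s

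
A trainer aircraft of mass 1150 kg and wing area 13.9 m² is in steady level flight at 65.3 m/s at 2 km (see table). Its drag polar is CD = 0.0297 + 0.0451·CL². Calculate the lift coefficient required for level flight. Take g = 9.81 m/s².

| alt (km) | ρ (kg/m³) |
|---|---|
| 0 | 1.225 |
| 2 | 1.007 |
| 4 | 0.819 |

CL = 0.378

At 2 km, from the table: ρ = 1.007 kg/m³.
In steady level flight, lift balances weight: W = mg = 1150 × 9.81 = 11282 N.
Dynamic pressure q = 0.5 × 1.007 × 65.3² = 2147 Pa.
CL = W/(q·S) = 11282 / (2147 × 13.9) = 0.378.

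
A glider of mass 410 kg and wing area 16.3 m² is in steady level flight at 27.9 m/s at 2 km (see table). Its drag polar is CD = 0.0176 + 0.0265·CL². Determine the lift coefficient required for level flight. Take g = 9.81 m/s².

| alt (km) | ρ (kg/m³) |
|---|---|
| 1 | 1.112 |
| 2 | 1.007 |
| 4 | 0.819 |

At 2 km, from the table: ρ = 1.007 kg/m³.
In steady level flight, lift balances weight: W = mg = 410 × 9.81 = 4022.1 N.
q = ½ρv² = ½ × 1.007 × 27.9² = 391.9 Pa.
Required CL = L/(qS) = 4022.1/(391.9·16.3) = 0.6296.

CL = 0.63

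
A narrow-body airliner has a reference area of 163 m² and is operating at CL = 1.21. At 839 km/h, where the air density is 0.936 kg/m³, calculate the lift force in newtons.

L = 5.01×10^6 N

Convert speed: v = 839 km/h ÷ 3.6 = 233.1 m/s.
L = ½ρv²S·CL = ½ × 0.936 × 233.1² × 163 × 1.21 = 5.01×10^6 N ≈ 5010 kN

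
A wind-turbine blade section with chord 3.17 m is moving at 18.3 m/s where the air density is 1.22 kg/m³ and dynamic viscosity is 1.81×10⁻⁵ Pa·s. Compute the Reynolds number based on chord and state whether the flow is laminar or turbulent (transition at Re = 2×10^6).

Re = 3.91×10^6 (turbulent)

Re = ρ·v·c/μ = 1.22 × 18.3 × 3.17 / (1.81×10⁻⁵) = 3.91×10^6
Since 3.91×10^6 > 2×10^6, the flow is turbulent.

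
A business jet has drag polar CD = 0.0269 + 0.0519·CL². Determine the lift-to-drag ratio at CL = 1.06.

L/D = 12.4

CD = 0.0269 + 0.0519 × 1.06² = 0.08521
L/D = CL/CD = 1.06 / 0.08521 = 12.4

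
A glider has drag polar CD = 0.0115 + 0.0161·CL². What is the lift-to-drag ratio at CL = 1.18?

CD = 0.0115 + 0.0161 × 1.18² = 0.03392
L/D = CL/CD = 1.18 / 0.03392 = 34.8

L/D = 34.8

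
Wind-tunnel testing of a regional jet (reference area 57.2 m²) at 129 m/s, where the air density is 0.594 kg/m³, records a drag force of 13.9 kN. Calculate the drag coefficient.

CD = 0.0492

From D = ½ρv²S·CD, rearranging gives CD = 2D/(ρv²S).
CD = 2 × 13900 / (0.594 × 129² × 57.2) = 0.0492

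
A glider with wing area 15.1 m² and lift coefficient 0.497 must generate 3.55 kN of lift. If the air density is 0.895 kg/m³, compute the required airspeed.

v = 32.5 m/s

L = ½ρv²S·CL ⇒ v = √(2L/(ρ·S·CL))
v = √(2 × 3550 / (0.895 × 15.1 × 0.497)) = √1057 = 32.5 m/s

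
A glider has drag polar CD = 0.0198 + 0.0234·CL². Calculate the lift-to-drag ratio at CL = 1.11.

L/D = 22.8

CD = 0.0198 + 0.0234 × 1.11² = 0.04863
L/D = CL/CD = 1.11 / 0.04863 = 22.8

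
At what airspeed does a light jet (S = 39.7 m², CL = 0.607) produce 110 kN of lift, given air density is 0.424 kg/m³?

L = ½ρv²S·CL ⇒ v = √(2L/(ρ·S·CL))
v = √(2 × 1.1×10^5 / (0.424 × 39.7 × 0.607)) = √21530 = 147 m/s

v = 147 m/s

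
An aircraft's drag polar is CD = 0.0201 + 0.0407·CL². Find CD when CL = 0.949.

CD = 0.0201 + 0.0407 × 0.949² = 0.0201 + 0.03665 = 0.0568

CD = 0.0568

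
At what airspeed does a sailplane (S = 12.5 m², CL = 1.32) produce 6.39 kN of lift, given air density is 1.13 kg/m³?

L = ½ρv²S·CL ⇒ v = √(2L/(ρ·S·CL))
v = √(2 × 6390 / (1.13 × 12.5 × 1.32)) = √685.4 = 26.2 m/s

v = 26.2 m/s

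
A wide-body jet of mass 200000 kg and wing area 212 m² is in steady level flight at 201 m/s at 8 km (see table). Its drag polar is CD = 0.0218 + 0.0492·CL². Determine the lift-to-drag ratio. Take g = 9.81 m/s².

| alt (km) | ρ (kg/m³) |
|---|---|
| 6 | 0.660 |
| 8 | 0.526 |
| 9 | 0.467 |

L/D = 14.7

At 8 km, from the table: ρ = 0.526 kg/m³.
In steady level flight, lift balances weight: W = mg = 200000 × 9.81 = 1.962×10^6 N.
Dynamic pressure q = 0.5 × 0.526 × 201² = 10630 Pa.
CL = W/(q·S) = 1.962×10^6 / (10630 × 212) = 0.871.
CD = 0.0218 + 0.0492 × 0.871² = 0.05912.
L/D = CL/CD = 0.871 / 0.05912 = 14.7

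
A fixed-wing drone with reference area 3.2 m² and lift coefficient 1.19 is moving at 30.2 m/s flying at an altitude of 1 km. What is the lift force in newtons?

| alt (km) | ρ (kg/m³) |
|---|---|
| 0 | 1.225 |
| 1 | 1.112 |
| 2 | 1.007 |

At 1 km, from the table: ρ = 1.112 kg/m³.
Dynamic pressure q = ½ρv² = ½ × 1.112 × 30.2² = 507.1 Pa.
L = q·S·CL = 507.1 × 3.2 × 1.19 = 1930 N

L = 1930 N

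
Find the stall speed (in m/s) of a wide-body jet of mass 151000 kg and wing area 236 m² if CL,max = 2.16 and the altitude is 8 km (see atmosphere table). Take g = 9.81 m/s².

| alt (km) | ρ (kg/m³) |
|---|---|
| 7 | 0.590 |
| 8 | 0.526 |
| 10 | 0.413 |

V_stall = 105 m/s

At 8 km, from the table: ρ = 0.526 kg/m³.
Weight W = mg = 151000 × 9.81 = 1.481×10^6 N.
From L = ½ρV²S·CL,max = W: V_stall = √(2W/(ρSCL,max)) = √(2·1.481×10^6/(0.526·236·2.16))
V_stall = √11050 = 105 m/s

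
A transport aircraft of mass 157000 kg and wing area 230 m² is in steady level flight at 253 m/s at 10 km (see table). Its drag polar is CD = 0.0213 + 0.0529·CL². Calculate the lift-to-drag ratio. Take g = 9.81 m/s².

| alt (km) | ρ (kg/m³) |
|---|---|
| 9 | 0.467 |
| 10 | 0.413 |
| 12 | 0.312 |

L/D = 14.5

At 10 km, from the table: ρ = 0.413 kg/m³.
In steady level flight, lift balances weight: W = mg = 157000 × 9.81 = 1.5402×10^6 N.
q = ½ρv² = ½ × 0.413 × 253² = 13220 Pa.
Required CL = L/(qS) = 1.5402×10^6/(13220·230) = 0.5066.
CD = 0.0213 + 0.0529 × 0.5066² = 0.03488.
L/D = CL/CD = 0.5066 / 0.03488 = 14.5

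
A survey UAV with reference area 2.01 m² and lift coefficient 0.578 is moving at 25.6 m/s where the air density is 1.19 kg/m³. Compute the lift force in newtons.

L = 453 N

L = ½ρv²S·CL = ½ × 1.19 × 25.6² × 2.01 × 0.578 = 453 N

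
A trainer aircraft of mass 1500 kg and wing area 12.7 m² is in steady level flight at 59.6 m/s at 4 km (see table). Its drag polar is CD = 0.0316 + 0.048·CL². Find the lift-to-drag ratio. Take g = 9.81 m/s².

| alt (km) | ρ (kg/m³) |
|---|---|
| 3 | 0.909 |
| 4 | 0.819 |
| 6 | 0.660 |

L/D = 12.8

At 4 km, from the table: ρ = 0.819 kg/m³.
Level flight ⇒ L = W = m·g = 1500 × 9.81 = 14715 N.
Dynamic pressure q = 0.5 × 0.819 × 59.6² = 1455 Pa.
CL = W/(q·S) = 14715 / (1455 × 12.7) = 0.7965.
CD = 0.0316 + 0.048 × 0.7965² = 0.06206.
L/D = CL/CD = 0.7965 / 0.06206 = 12.8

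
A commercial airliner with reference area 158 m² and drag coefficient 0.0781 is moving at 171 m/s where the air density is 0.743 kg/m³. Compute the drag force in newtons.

D = ½ρv²S·CD = ½ × 0.743 × 171² × 158 × 0.0781 = 1.34×10^5 N ≈ 134 kN

D = 1.34×10^5 N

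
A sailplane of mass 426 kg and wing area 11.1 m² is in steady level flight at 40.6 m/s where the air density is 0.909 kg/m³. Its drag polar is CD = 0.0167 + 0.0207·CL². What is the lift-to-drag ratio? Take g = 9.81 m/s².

L/D = 22.9

Weight W = mg = 426 × 9.81 = 4179.1 N; in level flight L = W.
q = ½ρv² = ½ × 0.909 × 40.6² = 749.2 Pa.
CL = W/(q·S) = 4179.1 / (749.2 × 11.1) = 0.5025.
CD = 0.0167 + 0.0207 × 0.5025² = 0.02193.
L/D = CL/CD = 0.5025 / 0.02193 = 22.9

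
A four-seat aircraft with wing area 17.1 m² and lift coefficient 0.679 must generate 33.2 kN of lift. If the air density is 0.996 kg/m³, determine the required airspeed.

L = ½ρv²S·CL ⇒ v = √(2L/(ρ·S·CL))
v = √(2 × 33200 / (0.996 × 17.1 × 0.679)) = √5742 = 75.8 m/s

v = 75.8 m/s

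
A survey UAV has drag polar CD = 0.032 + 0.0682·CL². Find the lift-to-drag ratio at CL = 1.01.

L/D = 9.94

CD = 0.032 + 0.0682 × 1.01² = 0.1016
L/D = CL/CD = 1.01 / 0.1016 = 9.94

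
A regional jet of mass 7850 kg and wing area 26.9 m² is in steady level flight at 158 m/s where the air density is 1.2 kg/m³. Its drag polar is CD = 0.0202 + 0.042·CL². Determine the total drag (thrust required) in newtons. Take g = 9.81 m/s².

Weight W = mg = 7850 × 9.81 = 77008 N; in level flight L = W.
Dynamic pressure q = 0.5 × 1.2 × 158² = 14980 Pa.
Required CL = L/(qS) = 77008/(14980·26.9) = 0.1911.
CD = 0.0202 + 0.042 × 0.1911² = 0.02173.
D = q·S·CD = 14980 × 26.9 × 0.02173 = 8757 N

D = 8760 N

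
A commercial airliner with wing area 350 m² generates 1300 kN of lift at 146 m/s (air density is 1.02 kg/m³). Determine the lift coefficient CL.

From L = ½ρv²S·CL, rearranging gives CL = 2L/(ρv²S).
CL = 2 × 1.3×10^6 / (1.02 × 146² × 350) = 0.342

CL = 0.342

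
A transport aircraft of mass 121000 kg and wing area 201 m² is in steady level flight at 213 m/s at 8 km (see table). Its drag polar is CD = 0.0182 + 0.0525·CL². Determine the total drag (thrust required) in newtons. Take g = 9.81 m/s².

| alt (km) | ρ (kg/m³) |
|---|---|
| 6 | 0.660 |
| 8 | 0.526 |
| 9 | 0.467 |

At 8 km, from the table: ρ = 0.526 kg/m³.
Level flight ⇒ L = W = m·g = 121000 × 9.81 = 1.187×10^6 N.
q = ½ρv² = ½ × 0.526 × 213² = 11930 Pa.
Required CL = L/(qS) = 1.187×10^6/(11930·201) = 0.4949.
CD = 0.0182 + 0.0525 × 0.4949² = 0.03106.
D = q·S·CD = 11930 × 201 × 0.03106 = 74490 N

D = 74500 N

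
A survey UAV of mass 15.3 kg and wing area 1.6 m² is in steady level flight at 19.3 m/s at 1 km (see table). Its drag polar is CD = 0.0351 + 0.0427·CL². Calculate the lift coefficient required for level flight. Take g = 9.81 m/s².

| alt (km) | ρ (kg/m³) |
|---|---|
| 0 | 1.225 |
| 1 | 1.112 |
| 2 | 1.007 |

At 1 km, from the table: ρ = 1.112 kg/m³.
Level flight ⇒ L = W = m·g = 15.3 × 9.81 = 150.09 N.
q = ½ρv² = ½ × 1.112 × 19.3² = 207.1 Pa.
CL = 2W/(ρv²S) = 2×150.09/(1.112×19.3²×1.6) = 0.453.

CL = 0.453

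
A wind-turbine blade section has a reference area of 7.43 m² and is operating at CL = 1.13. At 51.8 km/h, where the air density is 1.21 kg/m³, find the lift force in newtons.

L = 1050 N

Convert speed: v = 51.8 km/h ÷ 3.6 = 14.39 m/s.
Dynamic pressure q = ½ρv² = ½ × 1.21 × 14.39² = 125.3 Pa.
L = q·S·CL = 125.3 × 7.43 × 1.13 = 1050 N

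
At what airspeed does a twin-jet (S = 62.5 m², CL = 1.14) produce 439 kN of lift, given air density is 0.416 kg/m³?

L = ½ρv²S·CL ⇒ v = √(2L/(ρ·S·CL))
v = √(2 × 4.39×10^5 / (0.416 × 62.5 × 1.14)) = √29620 = 172 m/s

v = 172 m/s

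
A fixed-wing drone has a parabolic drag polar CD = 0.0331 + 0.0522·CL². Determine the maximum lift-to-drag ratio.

(L/D)max = 12

For CD = CD0 + K·CL², (L/D)max occurs at CL* = √(CD0/K) and equals 1/(2√(K·CD0)).
(L/D)max = 1/(2√(0.0522 × 0.0331)) = 1/(2 × 0.04157) = 12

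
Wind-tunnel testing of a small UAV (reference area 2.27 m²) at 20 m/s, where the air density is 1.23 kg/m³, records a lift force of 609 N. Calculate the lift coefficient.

CL = 1.09

From L = ½ρv²S·CL, rearranging gives CL = 2L/(ρv²S).
CL = 2 × 609 / (1.23 × 20² × 2.27) = 1.09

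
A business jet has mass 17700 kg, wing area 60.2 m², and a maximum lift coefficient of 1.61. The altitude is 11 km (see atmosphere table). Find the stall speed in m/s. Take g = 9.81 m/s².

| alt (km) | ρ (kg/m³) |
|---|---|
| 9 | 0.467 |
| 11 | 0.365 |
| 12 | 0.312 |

At 11 km, from the table: ρ = 0.365 kg/m³.
Stall occurs when L = W at CL,max. W = mg = 17700 × 9.81 = 1.736×10^5 N.
V_stall = √(2W/(ρ·S·CL,max)) = √(2 × 1.736×10^5 / (0.365 × 60.2 × 1.61))
V_stall = √9817 = 99.1 m/s

V_stall = 99.1 m/s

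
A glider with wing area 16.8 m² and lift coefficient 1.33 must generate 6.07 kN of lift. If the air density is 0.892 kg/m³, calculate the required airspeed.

v = 24.7 m/s

L = ½ρv²S·CL ⇒ v = √(2L/(ρ·S·CL))
v = √(2 × 6070 / (0.892 × 16.8 × 1.33)) = √609.1 = 24.7 m/s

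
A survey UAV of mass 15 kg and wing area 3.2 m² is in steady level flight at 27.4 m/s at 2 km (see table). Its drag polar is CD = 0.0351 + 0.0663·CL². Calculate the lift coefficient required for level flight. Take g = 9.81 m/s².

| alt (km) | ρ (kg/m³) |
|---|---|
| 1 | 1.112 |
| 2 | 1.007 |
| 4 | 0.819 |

At 2 km, from the table: ρ = 1.007 kg/m³.
Weight W = mg = 15 × 9.81 = 147.15 N; in level flight L = W.
q = ½ρv² = ½ × 1.007 × 27.4² = 378 Pa.
CL = 2W/(ρv²S) = 2×147.15/(1.007×27.4²×3.2) = 0.1216.

CL = 0.122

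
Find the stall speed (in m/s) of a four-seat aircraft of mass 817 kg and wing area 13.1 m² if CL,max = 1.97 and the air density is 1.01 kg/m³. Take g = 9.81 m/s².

At stall, lift equals weight: L = W = m·g = 817 × 9.81 = 8015 N.
V_stall = √(2W/(ρ·S·CL,max)) = √(2 × 8015 / (1.01 × 13.1 × 1.97))
V_stall = √615 = 24.8 m/s

V_stall = 24.8 m/s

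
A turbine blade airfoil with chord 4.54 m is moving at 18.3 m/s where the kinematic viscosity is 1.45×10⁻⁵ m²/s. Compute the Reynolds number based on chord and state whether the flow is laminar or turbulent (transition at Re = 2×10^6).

Re = 5.73×10^6 (turbulent)

Re = v·c/ν = 18.3 × 4.54 / (1.45×10⁻⁵) = 5.73×10^6
Since 5.73×10^6 > 2×10^6, the flow is turbulent.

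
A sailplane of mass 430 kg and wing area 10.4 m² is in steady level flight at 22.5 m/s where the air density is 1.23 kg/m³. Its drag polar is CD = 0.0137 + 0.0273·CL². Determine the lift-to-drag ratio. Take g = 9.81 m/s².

Weight W = mg = 430 × 9.81 = 4218.3 N; in level flight L = W.
Dynamic pressure q = 0.5 × 1.23 × 22.5² = 311.3 Pa.
Required CL = L/(qS) = 4218.3/(311.3·10.4) = 1.303.
CD = 0.0137 + 0.0273 × 1.303² = 0.06003.
L/D = CL/CD = 1.303 / 0.06003 = 21.7

L/D = 21.7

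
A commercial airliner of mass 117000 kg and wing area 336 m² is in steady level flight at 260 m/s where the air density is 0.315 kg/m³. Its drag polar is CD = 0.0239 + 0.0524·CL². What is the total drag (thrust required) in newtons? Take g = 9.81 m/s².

In steady level flight, lift balances weight: W = mg = 117000 × 9.81 = 1.1478×10^6 N.
Dynamic pressure q = 0.5 × 0.315 × 260² = 10650 Pa.
CL = W/(q·S) = 1.1478×10^6 / (10650 × 336) = 0.3208.
CD = 0.0239 + 0.0524 × 0.3208² = 0.02929.
D = q·S·CD = 10650 × 336 × 0.02929 = 1.048×10^5 N

D = 1.05×10^5 N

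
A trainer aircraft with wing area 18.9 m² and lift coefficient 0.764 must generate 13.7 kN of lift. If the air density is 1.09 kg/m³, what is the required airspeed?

L = ½ρv²S·CL ⇒ v = √(2L/(ρ·S·CL))
v = √(2 × 13700 / (1.09 × 18.9 × 0.764)) = √1741 = 41.7 m/s

v = 41.7 m/s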